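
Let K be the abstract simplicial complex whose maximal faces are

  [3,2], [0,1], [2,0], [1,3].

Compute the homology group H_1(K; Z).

Fix the vertex order 0 < 1 < 2 < 3 and write every simplex with vertices in increasing order. Then dim K = 1 and the simplices of K are:

  0-simplices (4): [0], [1], [2], [3]
  1-simplices (4): [0,1], [0,2], [1,3], [2,3]

giving chain groups C_0 ≅ Z^4, C_1 ≅ Z^4.

Boundary ∂_1: C_1 → C_0 is given by ∂[p,q] = [q] − [p].
The resulting 4×4 matrix has rank 3, and its Smith normal form has invariant factors (1,1,1).

Computing H_k = (kernel of ∂_k) / (image of ∂_{k+1}):

  H_1: rank ker ∂_1 − rank ∂_2 = (4 − 3) − 0 = 1, and there is no ∂_2, so H_1 = Z.

H_1 ≅ Z.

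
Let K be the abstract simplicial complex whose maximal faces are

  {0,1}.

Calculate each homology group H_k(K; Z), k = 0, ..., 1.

H_0 = Z,  H_1 = 0.

Fix the vertex order 0 < 1 and write every simplex with vertices in increasing order. Then dim K = 1 and the simplices of K are:

  0-simplices (2): [0], [1]
  1-simplices (1): [0,1]

so the chain groups are C_0 ≅ Z^2, C_1 ≅ Z^1.

The boundary map ∂_1: C_1 → C_0 is given by ∂[p,q] = [q] − [p].
The 2×1 boundary matrix has rank 1 and Smith normal form diag(1).

From H_k ≅ ker(∂_k) / im(∂_{k+1}) we obtain:

  H_0: rank C_0 − rank ∂_1 = 2 − 1 = 1, and the invariant factors of ∂_1 are all 1, so H_0 = Z.
  H_1: rank ker ∂_1 − rank ∂_2 = (1 − 1) − 0 = 0, and there is no ∂_2, so H_1 = 0.

(K is a triangulation of the 1-simplex.)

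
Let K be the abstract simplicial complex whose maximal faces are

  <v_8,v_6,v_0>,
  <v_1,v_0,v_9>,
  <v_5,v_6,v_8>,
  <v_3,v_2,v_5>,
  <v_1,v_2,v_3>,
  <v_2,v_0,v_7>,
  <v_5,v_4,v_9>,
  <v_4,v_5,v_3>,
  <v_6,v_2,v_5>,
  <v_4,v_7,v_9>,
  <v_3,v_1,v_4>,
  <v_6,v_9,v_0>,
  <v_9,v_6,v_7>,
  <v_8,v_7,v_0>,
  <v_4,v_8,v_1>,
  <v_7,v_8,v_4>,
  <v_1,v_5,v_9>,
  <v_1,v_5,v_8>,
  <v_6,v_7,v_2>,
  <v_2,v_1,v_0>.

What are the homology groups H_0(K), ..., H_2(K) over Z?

H_0 ≅ Z,  H_1 ≅ Z ⊕ Z/2,  H_2 = 0.

K has 10 vertices, 30 edges, 20 triangles.
rank ∂_0 = 0, rank ∂_1 = 9 ⇒ b_0 = 10 − 0 − 9 = 1; all invariant factors of ∂_1 are 1 so no torsion. So H_0 ≅ Z.
rank ∂_1 = 9, rank ∂_2 = 20 ⇒ b_1 = 30 − 9 − 20 = 1; ∂_2 has invariant factor(s) [2] giving torsion. So H_1 ≅ Z ⊕ Z/2.
rank ∂_2 = 20, rank ∂_3 = 0 ⇒ b_2 = 20 − 20 − 0 = 0. So H_2 ≅ 0.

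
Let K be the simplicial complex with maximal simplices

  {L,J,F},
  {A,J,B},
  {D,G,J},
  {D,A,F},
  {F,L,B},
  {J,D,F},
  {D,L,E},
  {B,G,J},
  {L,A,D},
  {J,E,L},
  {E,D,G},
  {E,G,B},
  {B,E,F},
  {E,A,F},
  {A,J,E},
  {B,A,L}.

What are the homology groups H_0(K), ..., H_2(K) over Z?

H_0 = Z,  H_1 = Z^2,  H_2 = Z.

Fix the vertex order A < B < D < E < F < G < J < L and write every simplex with vertices in increasing order. Then dim K = 2 and the simplices of K are:

  0-simplices (8): A, B, D, E, F, G, J, L
  1-simplices (24): AB, AD, AE, AF, AJ, AL, BE, BF, BG, BJ, BL, DE, DF, DG, DJ, DL, EF, EG, EJ, EL, FJ, FL, GJ, JL
  2-simplices (16): ABJ, ABL, ADF, ADL, AEF, AEJ, BEF, BEG, BFL, BGJ, DEG, DEL, DFJ, DGJ, EJL, FJL

so the chain groups are C_0 ≅ Z^8, C_1 ≅ Z^24, C_2 ≅ Z^16.

∂_1: C_1 → C_0 maps an edge to its endpoints' difference, ∂[p,q] = q − p. For instance
  ∂AF = F − A.
This gives a 8×24 integer matrix of rank 7; reducing to Smith normal form yields diagonal entries (1,1,1,1,1,1,1).

Boundary ∂_2: C_2 → C_1 acts by ∂[p,q,r] = [q,r] − [p,r] + [p,q]. For instance
  ∂DEL = EL − DL + DE,
  ∂DGJ = GJ − DJ + DG.
The 24×16 boundary matrix has rank 15 and Smith normal form diag(1,1,1,1,1,1,1,1,1,1,1,1,1,1,1).

Computing H_k = (kernel of ∂_k) / (image of ∂_{k+1}):

  H_0: rank C_0 − rank ∂_1 = 8 − 7 = 1, and the invariant factors of ∂_1 are all 1, so H_0 ≅ Z.
  H_1: rank ker ∂_1 − rank ∂_2 = (24 − 7) − 15 = 2, and the invariant factors of ∂_2 are all 1, so H_1 ≅ Z^2.
  H_2: rank ker ∂_2 − rank ∂_3 = (16 − 15) − 0 = 1, and there is no ∂_3, so H_2 ≅ Z.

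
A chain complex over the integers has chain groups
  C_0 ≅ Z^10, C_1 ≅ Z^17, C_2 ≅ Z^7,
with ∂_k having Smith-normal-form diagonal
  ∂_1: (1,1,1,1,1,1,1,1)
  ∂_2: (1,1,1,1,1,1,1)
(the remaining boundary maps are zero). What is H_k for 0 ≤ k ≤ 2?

H_0 = Z^2,  H_1 = Z^2,  H_2 = 0.

H_0: b_0 = 10 − 0 − 8 = 2; torsion from ∂_1 factors > 1: none. So H_0 = Z^2.
H_1: b_1 = 17 − 8 − 7 = 2; torsion from ∂_2 factors > 1: none. So H_1 = Z^2.
H_2: b_2 = 7 − 7 − 0 = 0; torsion from ∂_3 factors > 1: none. So H_2 = 0.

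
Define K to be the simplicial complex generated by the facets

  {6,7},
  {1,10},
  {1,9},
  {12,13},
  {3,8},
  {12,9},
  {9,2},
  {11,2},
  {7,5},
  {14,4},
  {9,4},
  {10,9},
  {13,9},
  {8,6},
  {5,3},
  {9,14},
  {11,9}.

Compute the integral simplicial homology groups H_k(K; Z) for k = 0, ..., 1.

H_0 = Z^2,  H_1 = Z^5.

We work with the vertex ordering 1 < 2 < 3 < 4 < 5 < 6 < 7 < 8 < 9 < 10 < 11 < 12 < 13 < 14. The simplices of K, each written with vertices in increasing order, are:

  0-simplices (14): [1], [2], [3], [4], [5], [6], [7], [8], [9], [10], [11], [12], [13], [14]
  1-simplices (17): [1,9], [1,10], [2,9], [2,11], [3,5], [3,8], [4,9], [4,14], [5,7], [6,7], [6,8], [9,10], [9,11], [9,12], [9,13], [9,14], [12,13]

so the chain groups are C_0 ≅ Z^14, C_1 ≅ Z^17.

The boundary map ∂_1: C_1 → C_0 sends each edge [p,q] (with p < q) to q − p. For instance
  ∂[9,12] = [12] − [9].
As a 14×17 matrix over Z this has rank 12, with invariant factors (1,1,1,1,1,1,1,1,1,1,1,1).

Now H_k = ker ∂_k / im ∂_{k+1}, so:

  H_0: rank C_0 − rank ∂_1 = 14 − 12 = 2, and the invariant factors of ∂_1 are all 1, so H_0 = Z^2.
  H_1: rank ker ∂_1 − rank ∂_2 = (17 − 12) − 0 = 5, and there is no ∂_2, so H_1 = Z^5.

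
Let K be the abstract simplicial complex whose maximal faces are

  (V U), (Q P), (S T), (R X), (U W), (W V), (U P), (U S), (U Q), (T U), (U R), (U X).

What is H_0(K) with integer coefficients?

We work with the vertex ordering P < Q < R < S < T < U < V < W < X. The simplices of K, each written with vertices in increasing order, are:

  0-simplices (9): P, Q, R, S, T, U, V, W, X
  1-simplices (12): PQ, PU, QU, RU, RX, ST, SU, TU, UV, UW, UX, VW

giving chain groups C_0 ≅ Z^9, C_1 ≅ Z^12.

Boundary ∂_1: C_1 → C_0 sends each edge [p,q] (with p < q) to q − p. For instance
  ∂PQ = Q − P.
As a 9×12 matrix over Z this has rank 8, with invariant factors (1,1,1,1,1,1,1,1).

From H_k ≅ ker(∂_k) / im(∂_{k+1}) we obtain:

  H_0: rank C_0 − rank ∂_1 = 9 − 8 = 1, and the invariant factors of ∂_1 are all 1, so H_0 ≅ Z.

H_0 = Z.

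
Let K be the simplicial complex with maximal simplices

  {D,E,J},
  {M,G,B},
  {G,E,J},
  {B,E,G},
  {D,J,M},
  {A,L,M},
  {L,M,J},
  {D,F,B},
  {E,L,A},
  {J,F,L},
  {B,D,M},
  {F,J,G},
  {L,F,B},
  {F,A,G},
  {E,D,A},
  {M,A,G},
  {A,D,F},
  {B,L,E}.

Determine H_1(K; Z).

H_1 = Z^2.

Take the total order A < B < D < E < F < G < J < L < M on the vertex set. Then K (dimension 2) consists of the simplices:

  0-simplices (9): A, B, D, E, F, G, J, L, M
  1-simplices (27): AD, AE, AF, AG, AL, AM, BD, BE, BF, BG, BL, BM, DE, DF, DJ, DM, EG, EJ, EL, FG, FJ, FL, GJ, GM, JL, JM, LM
  2-simplices (18): ADE, ADF, AEL, AFG, AGM, ALM, BDF, BDM, BEG, BEL, BFL, BGM, DEJ, DJM, EGJ, FGJ, FJL, JLM

giving chain groups C_0 ≅ Z^9, C_1 ≅ Z^27, C_2 ≅ Z^18.

∂_1: C_1 → C_0 is given by ∂[p,q] = [q] − [p]. For instance
  ∂JL = L − J.
As a 9×27 matrix over Z this has rank 8, with invariant factors (1,1,1,1,1,1,1,1).

∂_2: C_2 → C_1 sends each 2-simplex [p,q,r] to [q,r] − [p,r] + [p,q]. For instance
  ∂BGM = GM − BM + BG,
  ∂AGM = GM − AM + AG.
The 27×18 boundary matrix has rank 17 and Smith normal form diag(1,1,1,1,1,1,1,1,1,1,1,1,1,1,1,1,1).

Reading off H_k = ker ∂_k / im ∂_{k+1}:

  H_1: rank ker ∂_1 − rank ∂_2 = (27 − 8) − 17 = 2, and the invariant factors of ∂_2 are all 1, so H_1 = Z^2.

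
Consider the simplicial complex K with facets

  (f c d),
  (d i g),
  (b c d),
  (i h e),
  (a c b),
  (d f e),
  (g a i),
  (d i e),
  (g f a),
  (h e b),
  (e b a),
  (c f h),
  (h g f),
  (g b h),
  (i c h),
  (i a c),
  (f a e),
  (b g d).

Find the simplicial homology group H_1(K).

H_1 ≅ Z^2.

We work with the vertex ordering a < b < c < d < e < f < g < h < i. The simplices of K, each written with vertices in increasing order, are:

  0-simplices (9): a, b, c, d, e, f, g, h, i
  1-simplices (27): ab, ac, ae, af, ag, ai, bc, bd, be, bg, bh, cd, cf, ch, ci, de, df, dg, di, ef, eh, ei, fg, fh, gh, gi, hi
  2-simplices (18): abc, abe, aci, aef, afg, agi, bcd, bdg, beh, bgh, cdf, cfh, chi, def, dei, dgi, ehi, fgh

Hence C_0 ≅ Z^9, C_1 ≅ Z^27, C_2 ≅ Z^18.

Boundary ∂_1: C_1 → C_0 is given by ∂[p,q] = [q] − [p].
The 9×27 boundary matrix has rank 8 and Smith normal form diag(1,1,1,1,1,1,1,1).

Boundary ∂_2: C_2 → C_1 sends each 2-simplex [p,q,r] to [q,r] − [p,r] + [p,q]. For instance
  ∂abc = bc − ac + ab,
  ∂beh = eh − bh + be.
The resulting 27×18 matrix has rank 17, and its Smith normal form has invariant factors (1,1,1,1,1,1,1,1,1,1,1,1,1,1,1,1,1).

From H_k ≅ ker(∂_k) / im(∂_{k+1}) we obtain:

  H_1: rank ker ∂_1 − rank ∂_2 = (27 − 8) − 17 = 2, and the invariant factors of ∂_2 are all 1, so H_1 = Z^2.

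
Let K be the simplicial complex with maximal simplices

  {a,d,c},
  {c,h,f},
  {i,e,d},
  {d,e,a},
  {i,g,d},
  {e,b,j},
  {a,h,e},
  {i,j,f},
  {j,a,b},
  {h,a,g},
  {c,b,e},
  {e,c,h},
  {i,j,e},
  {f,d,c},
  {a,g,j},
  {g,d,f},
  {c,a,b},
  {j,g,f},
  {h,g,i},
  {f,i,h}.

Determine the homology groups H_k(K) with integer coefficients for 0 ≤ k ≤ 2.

H_0 ≅ Z,  H_1 ≅ Z ⊕ Z/2,  H_2 = 0.

Fix the vertex order a < b < c < d < e < f < g < h < i < j and write every simplex with vertices in increasing order. Then dim K = 2 and the simplices of K are:

  0-simplices (10): a, b, c, d, e, f, g, h, i, j
  1-simplices (30): ab, ac, ad, ae, ag, ah, aj, bc, be, bj, cd, ce, cf, ch, de, df, dg, di, eh, ei, ej, fg, fh, fi, fj, gh, gi, gj, hi, ij
  2-simplices (20): abc, abj, acd, ade, aeh, agh, agj, bce, bej, cdf, ceh, cfh, dei, dfg, dgi, eij, fgj, fhi, fij, ghi

so the chain groups are C_0 ≅ Z^10, C_1 ≅ Z^30, C_2 ≅ Z^20.

Boundary ∂_1: C_1 → C_0 sends each edge [p,q] (with p < q) to q − p. For instance
  ∂be = e − b.
The 10×30 boundary matrix has rank 9 and Smith normal form diag(1,1,1,1,1,1,1,1,1).

The boundary map ∂_2: C_2 → C_1 maps a triangle to the signed sum of its edges. For instance
  ∂abj = bj − aj + ab,
  ∂cfh = fh − ch + cf.
As a 30×20 matrix over Z this has rank 20, with invariant factors (1,1,1,1,1,1,1,1,1,1,1,1,1,1,1,1,1,1,1,2).

Computing H_k = (kernel of ∂_k) / (image of ∂_{k+1}):

  H_0: rank C_0 − rank ∂_1 = 10 − 9 = 1, and the invariant factors of ∂_1 are all 1, so H_0 ≅ Z.
  H_1: rank ker ∂_1 − rank ∂_2 = (30 − 9) − 20 = 1, and ∂_2 has invariant factor 2 > 1, so H_1 ≅ Z ⊕ Z/2.
  H_2: rank ker ∂_2 − rank ∂_3 = (20 − 20) − 0 = 0, and there is no ∂_3, so H_2 ≅ 0.

(K is a triangulation of the Klein bottle.)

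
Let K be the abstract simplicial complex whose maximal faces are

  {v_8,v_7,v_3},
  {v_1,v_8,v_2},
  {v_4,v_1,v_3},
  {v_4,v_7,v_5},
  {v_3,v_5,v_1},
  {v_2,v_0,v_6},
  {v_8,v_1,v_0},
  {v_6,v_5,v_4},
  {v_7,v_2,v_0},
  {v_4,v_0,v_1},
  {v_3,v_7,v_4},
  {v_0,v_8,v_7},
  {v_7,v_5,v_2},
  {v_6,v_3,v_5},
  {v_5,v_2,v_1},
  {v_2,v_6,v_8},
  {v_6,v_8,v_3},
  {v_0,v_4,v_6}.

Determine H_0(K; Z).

H_0 ≅ Z.

Order the vertices as v_0 < v_1 < v_2 < v_3 < v_4 < v_5 < v_6 < v_7 < v_8. Listing each simplex with vertices in this order, K has dimension 2 with simplices:

  0-simplices (9): [v_0], [v_1], [v_2], [v_3], [v_4], [v_5], [v_6], [v_7], [v_8]
  1-simplices (27): (27 of them)
  2-simplices (18): (18 of them)

Hence C_0 ≅ Z^9, C_1 ≅ Z^27, C_2 ≅ Z^18.

Boundary ∂_1: C_1 → C_0 is given by ∂[p,q] = [q] − [p].
This gives a 9×27 integer matrix of rank 8; reducing to Smith normal form yields diagonal entries (1,1,1,1,1,1,1,1).

Boundary ∂_2: C_2 → C_1 acts by ∂[p,q,r] = [q,r] − [p,r] + [p,q]. For instance
  ∂[v_3,v_5,v_6] = [v_5,v_6] − [v_3,v_6] + [v_3,v_5],
  ∂[v_3,v_4,v_7] = [v_4,v_7] − [v_3,v_7] + [v_3,v_4].
The resulting 27×18 matrix has rank 18, and its Smith normal form has invariant factors (1,1,1,1,1,1,1,1,1,1,1,1,1,1,1,1,1,2).

Computing H_k = (kernel of ∂_k) / (image of ∂_{k+1}):

  H_0: rank C_0 − rank ∂_1 = 9 − 8 = 1, and the invariant factors of ∂_1 are all 1, so H_0 = Z.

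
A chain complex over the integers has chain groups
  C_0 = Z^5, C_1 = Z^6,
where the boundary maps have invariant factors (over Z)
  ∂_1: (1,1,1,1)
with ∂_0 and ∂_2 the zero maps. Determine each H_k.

H_0 = Z,  H_1 = Z^2.

H_0: b_0 = 5 − 0 − 4 = 1; torsion from ∂_1 factors > 1: none. So H_0 = Z.
H_1: b_1 = 6 − 4 − 0 = 2; torsion from ∂_2 factors > 1: none. So H_1 = Z^2.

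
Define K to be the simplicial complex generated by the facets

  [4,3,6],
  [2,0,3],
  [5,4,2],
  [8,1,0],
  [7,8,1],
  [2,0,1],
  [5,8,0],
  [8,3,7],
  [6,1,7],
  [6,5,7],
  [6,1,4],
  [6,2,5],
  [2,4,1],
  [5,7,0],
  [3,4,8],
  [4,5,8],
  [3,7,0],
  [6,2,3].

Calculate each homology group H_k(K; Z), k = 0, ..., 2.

H_0 ≅ Z,  H_1 ≅ Z ⊕ Z/2Z,  H_2 = 0.

Order the vertices as 0 < 1 < 2 < 3 < 4 < 5 < 6 < 7 < 8. Listing each simplex with vertices in this order, K has dimension 2 with simplices:

  0-simplices (9): [0], [1], [2], [3], [4], [5], [6], [7], [8]
  1-simplices (27): (27 of them)
  2-simplices (18): [0,1,2], [0,1,8], [0,2,3], [0,3,7], [0,5,7], [0,5,8], [1,2,4], [1,4,6], [1,6,7], [1,7,8], [2,3,6], [2,4,5], [2,5,6], [3,4,6], [3,4,8], [3,7,8], [4,5,8], [5,6,7]

so the chain groups are C_0 ≅ Z^9, C_1 ≅ Z^27, C_2 ≅ Z^18.

Boundary ∂_1: C_1 → C_0 is given by ∂[p,q] = [q] − [p]. For instance
  ∂[4,6] = [6] − [4].
The 9×27 boundary matrix has rank 8 and Smith normal form diag(1,1,1,1,1,1,1,1).

Boundary ∂_2: C_2 → C_1 sends each 2-simplex [p,q,r] to [q,r] − [p,r] + [p,q]. For instance
  ∂[0,5,8] = [5,8] − [0,8] + [0,5],
  ∂[5,6,7] = [6,7] − [5,7] + [5,6].
As a 27×18 matrix over Z this has rank 18, with invariant factors (1,1,1,1,1,1,1,1,1,1,1,1,1,1,1,1,1,2).

Reading off H_k = ker ∂_k / im ∂_{k+1}:

  H_0: rank C_0 − rank ∂_1 = 9 − 8 = 1, and the invariant factors of ∂_1 are all 1, so H_0 ≅ Z.
  H_1: rank ker ∂_1 − rank ∂_2 = (27 − 8) − 18 = 1, and ∂_2 has invariant factor 2 > 1, so H_1 ≅ Z ⊕ Z/2Z.
  H_2: rank ker ∂_2 − rank ∂_3 = (18 − 18) − 0 = 0, and there is no ∂_3, so H_2 ≅ 0.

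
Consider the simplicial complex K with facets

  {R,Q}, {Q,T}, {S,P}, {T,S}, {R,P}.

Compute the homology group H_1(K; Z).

Fix the vertex order P < Q < R < S < T and write every simplex with vertices in increasing order. Then dim K = 1 and the simplices of K are:

  0-simplices (5): P, Q, R, S, T
  1-simplices (5): PR, PS, QR, QT, ST

so the chain groups are C_0 ≅ Z^5, C_1 ≅ Z^5.

∂_1: C_1 → C_0 maps an edge to its endpoints' difference, ∂[p,q] = q − p. For instance
  ∂QT = T − Q.
As a 5×5 matrix over Z this has rank 4, with invariant factors (1,1,1,1).

Computing H_k = (kernel of ∂_k) / (image of ∂_{k+1}):

  H_1: rank ker ∂_1 − rank ∂_2 = (5 − 4) − 0 = 1, and there is no ∂_2, so H_1 ≅ Z.

H_1 ≅ Z.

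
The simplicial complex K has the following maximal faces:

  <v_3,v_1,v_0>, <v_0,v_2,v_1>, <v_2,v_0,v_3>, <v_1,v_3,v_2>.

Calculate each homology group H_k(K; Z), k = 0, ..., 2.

H_0 = Z,  H_1 = 0,  H_2 = Z.

Order the vertices as v_0 < v_1 < v_2 < v_3. Listing each simplex with vertices in this order, K has dimension 2 with simplices:

  0-simplices (4): [v_0], [v_1], [v_2], [v_3]
  1-simplices (6): [v_0,v_1], [v_0,v_2], [v_0,v_3], [v_1,v_2], [v_1,v_3], [v_2,v_3]
  2-simplices (4): [v_0,v_1,v_2], [v_0,v_1,v_3], [v_0,v_2,v_3], [v_1,v_2,v_3]

giving chain groups C_0 ≅ Z^4, C_1 ≅ Z^6, C_2 ≅ Z^4.

Boundary ∂_1: C_1 → C_0 sends each edge [p,q] (with p < q) to q − p.
The 4×6 boundary matrix has rank 3 and Smith normal form diag(1,1,1).

The boundary map ∂_2: C_2 → C_1 acts by ∂[p,q,r] = [q,r] − [p,r] + [p,q]. For instance
  ∂[v_0,v_1,v_3] = [v_1,v_3] − [v_0,v_3] + [v_0,v_1],
  ∂[v_0,v_2,v_3] = [v_2,v_3] − [v_0,v_3] + [v_0,v_2].
This gives a 6×4 integer matrix of rank 3; reducing to Smith normal form yields diagonal entries (1,1,1).

Computing H_k = (kernel of ∂_k) / (image of ∂_{k+1}):

  H_0: rank C_0 − rank ∂_1 = 4 − 3 = 1, and the invariant factors of ∂_1 are all 1, so H_0 ≅ Z.
  H_1: rank ker ∂_1 − rank ∂_2 = (6 − 3) − 3 = 0, and the invariant factors of ∂_2 are all 1, so H_1 ≅ 0.
  H_2: rank ker ∂_2 − rank ∂_3 = (4 − 3) − 0 = 1, and there is no ∂_3, so H_2 ≅ Z.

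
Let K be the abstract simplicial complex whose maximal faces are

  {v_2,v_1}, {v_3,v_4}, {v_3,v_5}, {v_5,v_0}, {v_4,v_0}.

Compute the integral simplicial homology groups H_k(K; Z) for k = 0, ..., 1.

Order the vertices as v_0 < v_1 < v_2 < v_3 < v_4 < v_5. Listing each simplex with vertices in this order, K has dimension 1 with simplices:

  0-simplices (6): [v_0], [v_1], [v_2], [v_3], [v_4], [v_5]
  1-simplices (5): [v_0,v_4], [v_0,v_5], [v_1,v_2], [v_3,v_4], [v_3,v_5]

so the chain groups are C_0 ≅ Z^6, C_1 ≅ Z^5.

Boundary ∂_1: C_1 → C_0 sends each edge [p,q] (with p < q) to q − p. For instance
  ∂[v_3,v_5] = [v_5] − [v_3].
The 6×5 boundary matrix has rank 4 and Smith normal form diag(1,1,1,1).

Computing H_k = (kernel of ∂_k) / (image of ∂_{k+1}):

  H_0: rank C_0 − rank ∂_1 = 6 − 4 = 2, and the invariant factors of ∂_1 are all 1, so H_0 ≅ Z^2.
  H_1: rank ker ∂_1 − rank ∂_2 = (5 − 4) − 0 = 1, and there is no ∂_2, so H_1 ≅ Z.

As a check, the Euler characteristic is 6 − 5 = 1, which agrees with 2 − 1 = 1.

H_0 = Z^2,  H_1 = Z.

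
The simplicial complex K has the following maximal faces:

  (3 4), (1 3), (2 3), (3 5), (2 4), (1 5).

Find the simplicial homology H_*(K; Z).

We work with the vertex ordering 1 < 2 < 3 < 4 < 5. The simplices of K, each written with vertices in increasing order, are:

  0-simplices (5): [1], [2], [3], [4], [5]
  1-simplices (6): [1,3], [1,5], [2,3], [2,4], [3,4], [3,5]

Hence C_0 ≅ Z^5, C_1 ≅ Z^6.

The boundary map ∂_1: C_1 → C_0 sends each edge [p,q] (with p < q) to q − p.
The 5×6 boundary matrix has rank 4 and Smith normal form diag(1,1,1,1).

From H_k ≅ ker(∂_k) / im(∂_{k+1}) we obtain:

  H_0: rank C_0 − rank ∂_1 = 5 − 4 = 1, and the invariant factors of ∂_1 are all 1, so H_0 = Z.
  H_1: rank ker ∂_1 − rank ∂_2 = (6 − 4) − 0 = 2, and there is no ∂_2, so H_1 = Z^2.

(K is a triangulation of a wedge of 2 circles.)

H_0 ≅ Z,  H_1 ≅ Z^2.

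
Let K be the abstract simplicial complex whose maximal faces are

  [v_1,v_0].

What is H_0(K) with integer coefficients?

Take the total order v_0 < v_1 on the vertex set. Then K (dimension 1) consists of the simplices:

  0-simplices (2): [v_0], [v_1]
  1-simplices (1): [v_0,v_1]

giving chain groups C_0 ≅ Z^2, C_1 ≅ Z^1.

Boundary ∂_1: C_1 → C_0 is given by ∂[p,q] = [q] − [p]. For instance
  ∂[v_0,v_1] = [v_1] − [v_0].
This gives a 2×1 integer matrix of rank 1; reducing to Smith normal form yields diagonal entries (1).

Now H_k = ker ∂_k / im ∂_{k+1}, so:

  H_0: rank C_0 − rank ∂_1 = 2 − 1 = 1, and the invariant factors of ∂_1 are all 1, so H_0 ≅ Z.

H_0 ≅ Z.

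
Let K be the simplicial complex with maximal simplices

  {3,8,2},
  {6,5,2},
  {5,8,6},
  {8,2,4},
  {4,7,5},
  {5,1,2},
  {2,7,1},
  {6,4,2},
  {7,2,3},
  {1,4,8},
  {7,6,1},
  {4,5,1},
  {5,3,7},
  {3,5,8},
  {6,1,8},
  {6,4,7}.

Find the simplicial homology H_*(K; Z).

H_0 ≅ Z,  H_1 ≅ Z^2,  H_2 ≅ Z.

Take the total order 1 < 2 < 3 < 4 < 5 < 6 < 7 < 8 on the vertex set. Then K (dimension 2) consists of the simplices:

  0-simplices (8): [1], [2], [3], [4], [5], [6], [7], [8]
  1-simplices (24): (24 of them)
  2-simplices (16): [1,2,5], [1,2,7], [1,4,5], [1,4,8], [1,6,7], [1,6,8], [2,3,7], [2,3,8], [2,4,6], [2,4,8], [2,5,6], [3,5,7], [3,5,8], [4,5,7], [4,6,7], [5,6,8]

so the chain groups are C_0 ≅ Z^8, C_1 ≅ Z^24, C_2 ≅ Z^16.

Boundary ∂_1: C_1 → C_0 maps an edge to its endpoints' difference, ∂[p,q] = q − p.
As a 8×24 matrix over Z this has rank 7, with invariant factors (1,1,1,1,1,1,1).

∂_2: C_2 → C_1 maps a triangle to the signed sum of its edges. For instance
  ∂[2,4,6] = [4,6] − [2,6] + [2,4],
  ∂[1,4,5] = [4,5] − [1,5] + [1,4].
This gives a 24×16 integer matrix of rank 15; reducing to Smith normal form yields diagonal entries (1,1,1,1,1,1,1,1,1,1,1,1,1,1,1).

Now H_k = ker ∂_k / im ∂_{k+1}, so:

  H_0: rank C_0 − rank ∂_1 = 8 − 7 = 1, and the invariant factors of ∂_1 are all 1, so H_0 = Z.
  H_1: rank ker ∂_1 − rank ∂_2 = (24 − 7) − 15 = 2, and the invariant factors of ∂_2 are all 1, so H_1 = Z^2.
  H_2: rank ker ∂_2 − rank ∂_3 = (16 − 15) − 0 = 1, and there is no ∂_3, so H_2 = Z.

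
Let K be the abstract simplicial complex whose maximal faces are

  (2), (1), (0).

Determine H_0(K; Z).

H_0 ≅ Z^3.

Take the total order 0 < 1 < 2 on the vertex set. Then K (dimension 0) consists of the simplices:

  0-simplices (3): [0], [1], [2]

giving chain groups C_0 ≅ Z^3.

Computing H_k = (kernel of ∂_k) / (image of ∂_{k+1}):

  H_0: rank C_0 − rank ∂_1 = 3 − 0 = 3, and there is no ∂_1, so H_0 ≅ Z^3.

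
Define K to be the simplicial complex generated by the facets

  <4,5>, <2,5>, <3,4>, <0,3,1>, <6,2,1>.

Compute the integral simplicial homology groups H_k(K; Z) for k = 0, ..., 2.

H_0 ≅ Z,  H_1 ≅ Z,  H_2 = 0.

Take the total order 0 < 1 < 2 < 3 < 4 < 5 < 6 on the vertex set. Then K (dimension 2) consists of the simplices:

  0-simplices (7): [0], [1], [2], [3], [4], [5], [6]
  1-simplices (9): [0,1], [0,3], [1,2], [1,3], [1,6], [2,5], [2,6], [3,4], [4,5]
  2-simplices (2): [0,1,3], [1,2,6]

Hence C_0 ≅ Z^7, C_1 ≅ Z^9, C_2 ≅ Z^2.

∂_1: C_1 → C_0 sends each edge [p,q] (with p < q) to q − p.
The resulting 7×9 matrix has rank 6, and its Smith normal form has invariant factors (1,1,1,1,1,1).

The boundary map ∂_2: C_2 → C_1 acts by ∂[p,q,r] = [q,r] − [p,r] + [p,q]. For instance
  ∂[1,2,6] = [2,6] − [1,6] + [1,2],
  ∂[0,1,3] = [1,3] − [0,3] + [0,1].
The 9×2 boundary matrix has rank 2 and Smith normal form diag(1,1).

From H_k ≅ ker(∂_k) / im(∂_{k+1}) we obtain:

  H_0: rank C_0 − rank ∂_1 = 7 − 6 = 1, and the invariant factors of ∂_1 are all 1, so H_0 ≅ Z.
  H_1: rank ker ∂_1 − rank ∂_2 = (9 − 6) − 2 = 1, and the invariant factors of ∂_2 are all 1, so H_1 ≅ Z.
  H_2: rank ker ∂_2 − rank ∂_3 = (2 − 2) − 0 = 0, and there is no ∂_3, so H_2 ≅ 0.

As a check, the Euler characteristic is 7 − 9 + 2 = 0, which agrees with 1 − 1 + 0 = 0.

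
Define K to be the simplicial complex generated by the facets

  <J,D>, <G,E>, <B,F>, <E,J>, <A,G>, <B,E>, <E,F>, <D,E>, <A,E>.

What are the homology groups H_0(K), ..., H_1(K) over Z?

Order the vertices as A < B < D < E < F < G < J. Listing each simplex with vertices in this order, K has dimension 1 with simplices:

  0-simplices (7): A, B, D, E, F, G, J
  1-simplices (9): AE, AG, BE, BF, DE, DJ, EF, EG, EJ

giving chain groups C_0 ≅ Z^7, C_1 ≅ Z^9.

The boundary map ∂_1: C_1 → C_0 sends each edge [p,q] (with p < q) to q − p.
This gives a 7×9 integer matrix of rank 6; reducing to Smith normal form yields diagonal entries (1,1,1,1,1,1).

Now H_k = ker ∂_k / im ∂_{k+1}, so:

  H_0: rank C_0 − rank ∂_1 = 7 − 6 = 1, and the invariant factors of ∂_1 are all 1, so H_0 ≅ Z.
  H_1: rank ker ∂_1 − rank ∂_2 = (9 − 6) − 0 = 3, and there is no ∂_2, so H_1 ≅ Z^3.

H_0 ≅ Z,  H_1 ≅ Z^3.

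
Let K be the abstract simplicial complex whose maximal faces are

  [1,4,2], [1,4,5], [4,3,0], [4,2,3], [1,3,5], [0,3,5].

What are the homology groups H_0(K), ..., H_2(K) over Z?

H_0 = Z,  H_1 = Z,  H_2 = 0.

We work with the vertex ordering 0 < 1 < 2 < 3 < 4 < 5. The simplices of K, each written with vertices in increasing order, are:

  0-simplices (6): [0], [1], [2], [3], [4], [5]
  1-simplices (12): [0,3], [0,4], [0,5], [1,2], [1,3], [1,4], [1,5], [2,3], [2,4], [3,4], [3,5], [4,5]
  2-simplices (6): [0,3,4], [0,3,5], [1,2,4], [1,3,5], [1,4,5], [2,3,4]

giving chain groups C_0 ≅ Z^6, C_1 ≅ Z^12, C_2 ≅ Z^6.

∂_1: C_1 → C_0 is given by ∂[p,q] = [q] − [p]. For instance
  ∂[3,4] = [4] − [3].
This gives a 6×12 integer matrix of rank 5; reducing to Smith normal form yields diagonal entries (1,1,1,1,1).

Boundary ∂_2: C_2 → C_1 maps a triangle to the signed sum of its edges. For instance
  ∂[1,3,5] = [3,5] − [1,5] + [1,3],
  ∂[1,4,5] = [4,5] − [1,5] + [1,4].
The 12×6 boundary matrix has rank 6 and Smith normal form diag(1,1,1,1,1,1).

Reading off H_k = ker ∂_k / im ∂_{k+1}:

  H_0: rank C_0 − rank ∂_1 = 6 − 5 = 1, and the invariant factors of ∂_1 are all 1, so H_0 ≅ Z.
  H_1: rank ker ∂_1 − rank ∂_2 = (12 − 5) − 6 = 1, and the invariant factors of ∂_2 are all 1, so H_1 ≅ Z.
  H_2: rank ker ∂_2 − rank ∂_3 = (6 − 6) − 0 = 0, and there is no ∂_3, so H_2 ≅ 0.

As a check, the Euler characteristic is 6 − 12 + 6 = 0, which agrees with 1 − 1 + 0 = 0.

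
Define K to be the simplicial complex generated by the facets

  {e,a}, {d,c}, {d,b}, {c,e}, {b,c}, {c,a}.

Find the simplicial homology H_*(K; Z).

Take the total order a < b < c < d < e on the vertex set. Then K (dimension 1) consists of the simplices:

  0-simplices (5): a, b, c, d, e
  1-simplices (6): ac, ae, bc, bd, cd, ce

so the chain groups are C_0 ≅ Z^5, C_1 ≅ Z^6.

Boundary ∂_1: C_1 → C_0 maps an edge to its endpoints' difference, ∂[p,q] = q − p. For instance
  ∂bd = d − b.
The 5×6 boundary matrix has rank 4 and Smith normal form diag(1,1,1,1).

Reading off H_k = ker ∂_k / im ∂_{k+1}:

  H_0: rank C_0 − rank ∂_1 = 5 − 4 = 1, and the invariant factors of ∂_1 are all 1, so H_0 ≅ Z.
  H_1: rank ker ∂_1 − rank ∂_2 = (6 − 4) − 0 = 2, and there is no ∂_2, so H_1 ≅ Z^2.

H_0 ≅ Z,  H_1 ≅ Z^2.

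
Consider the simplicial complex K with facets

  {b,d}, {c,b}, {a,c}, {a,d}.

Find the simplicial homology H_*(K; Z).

We work with the vertex ordering a < b < c < d. The simplices of K, each written with vertices in increasing order, are:

  0-simplices (4): a, b, c, d
  1-simplices (4): ac, ad, bc, bd

so the chain groups are C_0 ≅ Z^4, C_1 ≅ Z^4.

The boundary map ∂_1: C_1 → C_0 is given by ∂[p,q] = [q] − [p]. For instance
  ∂bc = c − b.
The resulting 4×4 matrix has rank 3, and its Smith normal form has invariant factors (1,1,1).

From H_k ≅ ker(∂_k) / im(∂_{k+1}) we obtain:

  H_0: rank C_0 − rank ∂_1 = 4 − 3 = 1, and the invariant factors of ∂_1 are all 1, so H_0 = Z.
  H_1: rank ker ∂_1 − rank ∂_2 = (4 − 3) − 0 = 1, and there is no ∂_2, so H_1 = Z.

H_0 = Z,  H_1 = Z.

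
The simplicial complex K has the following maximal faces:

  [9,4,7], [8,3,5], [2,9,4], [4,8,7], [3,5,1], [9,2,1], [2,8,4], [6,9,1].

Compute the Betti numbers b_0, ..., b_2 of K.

K has 9 vertices, 17 edges, 8 triangles.
rank ∂_0 = 0, rank ∂_1 = 8 ⇒ b_0 = 9 − 0 − 8 = 1; all invariant factors of ∂_1 are 1 so no torsion. So H_0 ≅ Z.
rank ∂_1 = 8, rank ∂_2 = 8 ⇒ b_1 = 17 − 8 − 8 = 1; all invariant factors of ∂_2 are 1 so no torsion. So H_1 ≅ Z.
rank ∂_2 = 8, rank ∂_3 = 0 ⇒ b_2 = 8 − 8 − 0 = 0. So H_2 ≅ 0.

b_0 = 1, b_1 = 1, b_2 = 0.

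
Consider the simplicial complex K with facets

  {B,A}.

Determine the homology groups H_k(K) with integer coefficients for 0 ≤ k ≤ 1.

H_0 ≅ Z,  H_1 = 0.

Order the vertices as A < B. Listing each simplex with vertices in this order, K has dimension 1 with simplices:

  0-simplices (2): A, B
  1-simplices (1): AB

Hence C_0 ≅ Z^2, C_1 ≅ Z^1.

∂_1: C_1 → C_0 sends each edge [p,q] (with p < q) to q − p. For instance
  ∂AB = B − A.
The 2×1 boundary matrix has rank 1 and Smith normal form diag(1).

Computing H_k = (kernel of ∂_k) / (image of ∂_{k+1}):

  H_0: rank C_0 − rank ∂_1 = 2 − 1 = 1, and the invariant factors of ∂_1 are all 1, so H_0 ≅ Z.
  H_1: rank ker ∂_1 − rank ∂_2 = (1 − 1) − 0 = 0, and there is no ∂_2, so H_1 ≅ 0.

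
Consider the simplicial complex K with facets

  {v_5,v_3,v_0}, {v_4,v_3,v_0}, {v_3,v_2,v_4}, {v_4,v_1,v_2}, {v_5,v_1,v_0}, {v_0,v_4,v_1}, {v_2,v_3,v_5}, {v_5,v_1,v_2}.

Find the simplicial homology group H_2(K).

H_2 = Z.

We work with the vertex ordering v_0 < v_1 < v_2 < v_3 < v_4 < v_5. The simplices of K, each written with vertices in increasing order, are:

  0-simplices (6): [v_0], [v_1], [v_2], [v_3], [v_4], [v_5]
  1-simplices (12): [v_0,v_1], [v_0,v_3], [v_0,v_4], [v_0,v_5], [v_1,v_2], [v_1,v_4], [v_1,v_5], [v_2,v_3], [v_2,v_4], [v_2,v_5], [v_3,v_4], [v_3,v_5]
  2-simplices (8): [v_0,v_1,v_4], [v_0,v_1,v_5], [v_0,v_3,v_4], [v_0,v_3,v_5], [v_1,v_2,v_4], [v_1,v_2,v_5], [v_2,v_3,v_4], [v_2,v_3,v_5]

Hence C_0 ≅ Z^6, C_1 ≅ Z^12, C_2 ≅ Z^8.

The boundary map ∂_1: C_1 → C_0 sends each edge [p,q] (with p < q) to q − p. For instance
  ∂[v_1,v_2] = [v_2] − [v_1].
This gives a 6×12 integer matrix of rank 5; reducing to Smith normal form yields diagonal entries (1,1,1,1,1).

The boundary map ∂_2: C_2 → C_1 acts by ∂[p,q,r] = [q,r] − [p,r] + [p,q]. For instance
  ∂[v_0,v_1,v_5] = [v_1,v_5] − [v_0,v_5] + [v_0,v_1],
  ∂[v_1,v_2,v_4] = [v_2,v_4] − [v_1,v_4] + [v_1,v_2].
This gives a 12×8 integer matrix of rank 7; reducing to Smith normal form yields diagonal entries (1,1,1,1,1,1,1).

Computing H_k = (kernel of ∂_k) / (image of ∂_{k+1}):

  H_2: rank ker ∂_2 − rank ∂_3 = (8 − 7) − 0 = 1, and there is no ∂_3, so H_2 = Z.

(K is a triangulation of the 2-sphere S^2.)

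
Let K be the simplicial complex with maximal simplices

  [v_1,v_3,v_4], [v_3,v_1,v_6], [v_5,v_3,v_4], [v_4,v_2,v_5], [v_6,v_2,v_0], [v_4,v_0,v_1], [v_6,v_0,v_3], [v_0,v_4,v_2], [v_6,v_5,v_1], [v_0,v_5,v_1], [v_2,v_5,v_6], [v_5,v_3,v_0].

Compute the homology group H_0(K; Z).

Take the total order v_0 < v_1 < v_2 < v_3 < v_4 < v_5 < v_6 on the vertex set. Then K (dimension 2) consists of the simplices:

  0-simplices (7): [v_0], [v_1], [v_2], [v_3], [v_4], [v_5], [v_6]
  1-simplices (18): (18 of them)
  2-simplices (12): (12 of them)

giving chain groups C_0 ≅ Z^7, C_1 ≅ Z^18, C_2 ≅ Z^12.

Boundary ∂_1: C_1 → C_0 maps an edge to its endpoints' difference, ∂[p,q] = q − p.
This gives a 7×18 integer matrix of rank 6; reducing to Smith normal form yields diagonal entries (1,1,1,1,1,1).

∂_2: C_2 → C_1 sends each 2-simplex [p,q,r] to [q,r] − [p,r] + [p,q]. For instance
  ∂[v_1,v_5,v_6] = [v_5,v_6] − [v_1,v_6] + [v_1,v_5],
  ∂[v_2,v_4,v_5] = [v_4,v_5] − [v_2,v_5] + [v_2,v_4].
The resulting 18×12 matrix has rank 12, and its Smith normal form has invariant factors (1,1,1,1,1,1,1,1,1,1,1,2).

Reading off H_k = ker ∂_k / im ∂_{k+1}:

  H_0: rank C_0 − rank ∂_1 = 7 − 6 = 1, and the invariant factors of ∂_1 are all 1, so H_0 ≅ Z.

(K is a triangulation of the real projective plane RP^2.)

H_0 ≅ Z.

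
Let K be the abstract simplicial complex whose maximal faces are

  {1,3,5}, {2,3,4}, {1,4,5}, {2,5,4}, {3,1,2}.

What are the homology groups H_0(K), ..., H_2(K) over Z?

H_0 ≅ Z,  H_1 ≅ Z,  H_2 = 0.

K has 5 vertices, 10 edges, 5 triangles.
rank ∂_0 = 0, rank ∂_1 = 4 ⇒ b_0 = 5 − 0 − 4 = 1; all invariant factors of ∂_1 are 1 so no torsion. So H_0 ≅ Z.
rank ∂_1 = 4, rank ∂_2 = 5 ⇒ b_1 = 10 − 4 − 5 = 1; all invariant factors of ∂_2 are 1 so no torsion. So H_1 ≅ Z.
rank ∂_2 = 5, rank ∂_3 = 0 ⇒ b_2 = 5 − 5 − 0 = 0. So H_2 ≅ 0.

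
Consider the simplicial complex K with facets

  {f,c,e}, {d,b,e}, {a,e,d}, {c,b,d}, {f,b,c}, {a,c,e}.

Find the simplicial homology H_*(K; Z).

H_0 ≅ Z,  H_1 ≅ Z,  H_2 = 0.

We work with the vertex ordering a < b < c < d < e < f. The simplices of K, each written with vertices in increasing order, are:

  0-simplices (6): a, b, c, d, e, f
  1-simplices (12): ac, ad, ae, bc, bd, be, bf, cd, ce, cf, de, ef
  2-simplices (6): ace, ade, bcd, bcf, bde, cef

so the chain groups are C_0 ≅ Z^6, C_1 ≅ Z^12, C_2 ≅ Z^6.

∂_1: C_1 → C_0 maps an edge to its endpoints' difference, ∂[p,q] = q − p. For instance
  ∂ac = c − a.
The 6×12 boundary matrix has rank 5 and Smith normal form diag(1,1,1,1,1).

Boundary ∂_2: C_2 → C_1 sends each 2-simplex [p,q,r] to [q,r] − [p,r] + [p,q]. For instance
  ∂bde = de − be + bd,
  ∂bcd = cd − bd + bc.
As a 12×6 matrix over Z this has rank 6, with invariant factors (1,1,1,1,1,1).

Reading off H_k = ker ∂_k / im ∂_{k+1}:

  H_0: rank C_0 − rank ∂_1 = 6 − 5 = 1, and the invariant factors of ∂_1 are all 1, so H_0 ≅ Z.
  H_1: rank ker ∂_1 − rank ∂_2 = (12 − 5) − 6 = 1, and the invariant factors of ∂_2 are all 1, so H_1 ≅ Z.
  H_2: rank ker ∂_2 − rank ∂_3 = (6 − 6) − 0 = 0, and there is no ∂_3, so H_2 ≅ 0.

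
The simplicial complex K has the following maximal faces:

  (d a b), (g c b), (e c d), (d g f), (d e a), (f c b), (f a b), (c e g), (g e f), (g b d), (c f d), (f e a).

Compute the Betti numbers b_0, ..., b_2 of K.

Order the vertices as a < b < c < d < e < f < g. Listing each simplex with vertices in this order, K has dimension 2 with simplices:

  0-simplices (7): a, b, c, d, e, f, g
  1-simplices (18): ab, ad, ae, af, bc, bd, bf, bg, cd, ce, cf, cg, de, df, dg, ef, eg, fg
  2-simplices (12): abd, abf, ade, aef, bcf, bcg, bdg, cde, cdf, ceg, dfg, efg

Hence C_0 ≅ Z^7, C_1 ≅ Z^18, C_2 ≅ Z^12.

Boundary ∂_1: C_1 → C_0 maps an edge to its endpoints' difference, ∂[p,q] = q − p.
The resulting 7×18 matrix has rank 6, and its Smith normal form has invariant factors (1,1,1,1,1,1).

The boundary map ∂_2: C_2 → C_1 maps a triangle to the signed sum of its edges. For instance
  ∂abf = bf − af + ab,
  ∂ade = de − ae + ad.
As a 18×12 matrix over Z this has rank 12, with invariant factors (1,1,1,1,1,1,1,1,1,1,1,2).

Computing H_k = (kernel of ∂_k) / (image of ∂_{k+1}):

  H_0: rank C_0 − rank ∂_1 = 7 − 6 = 1, and the invariant factors of ∂_1 are all 1, so H_0 = Z.
  H_1: rank ker ∂_1 − rank ∂_2 = (18 − 6) − 12 = 0, and ∂_2 has invariant factor 2 > 1, so H_1 = Z/2.
  H_2: rank ker ∂_2 − rank ∂_3 = (12 − 12) − 0 = 0, and there is no ∂_3, so H_2 = 0.

As a check, the Euler characteristic is 7 − 18 + 12 = 1, which agrees with 1 − 0 + 0 = 1.
(K is a triangulation of the real projective plane RP^2.)

Hence the Betti numbers are b_0 = 1, b_1 = 0, b_2 = 0.

b_0 = 1, b_1 = 0, b_2 = 0.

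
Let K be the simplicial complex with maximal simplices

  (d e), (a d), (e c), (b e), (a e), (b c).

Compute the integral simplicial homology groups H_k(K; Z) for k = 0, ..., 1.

Order the vertices as a < b < c < d < e. Listing each simplex with vertices in this order, K has dimension 1 with simplices:

  0-simplices (5): a, b, c, d, e
  1-simplices (6): ad, ae, bc, be, ce, de

Hence C_0 ≅ Z^5, C_1 ≅ Z^6.

The boundary map ∂_1: C_1 → C_0 maps an edge to its endpoints' difference, ∂[p,q] = q − p. For instance
  ∂ae = e − a.
The resulting 5×6 matrix has rank 4, and its Smith normal form has invariant factors (1,1,1,1).

Computing H_k = (kernel of ∂_k) / (image of ∂_{k+1}):

  H_0: rank C_0 − rank ∂_1 = 5 − 4 = 1, and the invariant factors of ∂_1 are all 1, so H_0 = Z.
  H_1: rank ker ∂_1 − rank ∂_2 = (6 − 4) − 0 = 2, and there is no ∂_2, so H_1 = Z^2.

As a check, the Euler characteristic is 5 − 6 = -1, which agrees with 1 − 2 = -1.

H_0 ≅ Z,  H_1 ≅ Z^2.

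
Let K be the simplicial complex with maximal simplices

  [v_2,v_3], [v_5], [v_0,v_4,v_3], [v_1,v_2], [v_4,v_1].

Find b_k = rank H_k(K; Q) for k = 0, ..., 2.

Fix the vertex order v_0 < v_1 < v_2 < v_3 < v_4 < v_5 and write every simplex with vertices in increasing order. Then dim K = 2 and the simplices of K are:

  0-simplices (6): [v_0], [v_1], [v_2], [v_3], [v_4], [v_5]
  1-simplices (6): [v_0,v_3], [v_0,v_4], [v_1,v_2], [v_1,v_4], [v_2,v_3], [v_3,v_4]
  2-simplices (1): [v_0,v_3,v_4]

Hence C_0 ≅ Z^6, C_1 ≅ Z^6, C_2 ≅ Z^1.

The boundary map ∂_1: C_1 → C_0 maps an edge to its endpoints' difference, ∂[p,q] = q − p. For instance
  ∂[v_0,v_3] = [v_3] − [v_0].
This gives a 6×6 integer matrix of rank 4; reducing to Smith normal form yields diagonal entries (1,1,1,1).

∂_2: C_2 → C_1 maps a triangle to the signed sum of its edges. For instance
  ∂[v_0,v_3,v_4] = [v_3,v_4] − [v_0,v_4] + [v_0,v_3].
As a 6×1 matrix over Z this has rank 1, with invariant factors (1).

From H_k ≅ ker(∂_k) / im(∂_{k+1}) we obtain:

  H_0: rank C_0 − rank ∂_1 = 6 − 4 = 2, and the invariant factors of ∂_1 are all 1, so H_0 = Z^2.
  H_1: rank ker ∂_1 − rank ∂_2 = (6 − 4) − 1 = 1, and the invariant factors of ∂_2 are all 1, so H_1 = Z.
  H_2: rank ker ∂_2 − rank ∂_3 = (1 − 1) − 0 = 0, and there is no ∂_3, so H_2 = 0.

Hence the Betti numbers are b_0 = 2, b_1 = 1, b_2 = 0.

b_0 = 2, b_1 = 1, b_2 = 0.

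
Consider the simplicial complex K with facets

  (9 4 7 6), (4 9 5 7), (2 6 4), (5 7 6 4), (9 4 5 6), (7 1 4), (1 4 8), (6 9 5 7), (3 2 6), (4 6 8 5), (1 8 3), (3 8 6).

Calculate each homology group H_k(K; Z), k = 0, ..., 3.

H_0 ≅ Z,  H_1 = 0,  H_2 = 0,  H_3 ≅ Z.

Fix the vertex order 1 < 2 < 3 < 4 < 5 < 6 < 7 < 8 < 9 and write every simplex with vertices in increasing order. Then dim K = 3 and the simplices of K are:

  0-simplices (9): [1], [2], [3], [4], [5], [6], [7], [8], [9]
  1-simplices (22): [1,3], [1,4], [1,7], [1,8], [2,3], [2,4], [2,6], [3,6], [3,8], [4,5], [4,6], [4,7], [4,8], [4,9], [5,6], [5,7], [5,8], [5,9], [6,7], [6,8], [6,9], [7,9]
  2-simplices (19): (19 of them)
  3-simplices (6): [4,5,6,7], [4,5,6,8], [4,5,6,9], [4,5,7,9], [4,6,7,9], [5,6,7,9]

so the chain groups are C_0 ≅ Z^9, C_1 ≅ Z^22, C_2 ≅ Z^19, C_3 ≅ Z^6.

The boundary map ∂_1: C_1 → C_0 sends each edge [p,q] (with p < q) to q − p.
This gives a 9×22 integer matrix of rank 8; reducing to Smith normal form yields diagonal entries (1,1,1,1,1,1,1,1).

The boundary map ∂_2: C_2 → C_1 maps a triangle to the signed sum of its edges. For instance
  ∂[4,6,7] = [6,7] − [4,7] + [4,6],
  ∂[4,6,9] = [6,9] − [4,9] + [4,6].
As a 22×19 matrix over Z this has rank 14, with invariant factors (1,1,1,1,1,1,1,1,1,1,1,1,1,1).

The boundary map ∂_3: C_3 → C_2 sends each 3-simplex σ to the alternating sum Σ_i (−1)^i (σ with its i-th vertex removed). For instance
  ∂[4,5,6,7] = [5,6,7] − [4,6,7] + [4,5,7] − [4,5,6],
  ∂[4,5,6,8] = [5,6,8] − [4,6,8] + [4,5,8] − [4,5,6].
As a 19×6 matrix over Z this has rank 5, with invariant factors (1,1,1,1,1).

Computing H_k = (kernel of ∂_k) / (image of ∂_{k+1}):

  H_0: rank C_0 − rank ∂_1 = 9 − 8 = 1, and the invariant factors of ∂_1 are all 1, so H_0 = Z.
  H_1: rank ker ∂_1 − rank ∂_2 = (22 − 8) − 14 = 0, and the invariant factors of ∂_2 are all 1, so H_1 = 0.
  H_2: rank ker ∂_2 − rank ∂_3 = (19 − 14) − 5 = 0, and the invariant factors of ∂_3 are all 1, so H_2 = 0.
  H_3: rank ker ∂_3 − rank ∂_4 = (6 − 5) − 0 = 1, and there is no ∂_4, so H_3 = Z.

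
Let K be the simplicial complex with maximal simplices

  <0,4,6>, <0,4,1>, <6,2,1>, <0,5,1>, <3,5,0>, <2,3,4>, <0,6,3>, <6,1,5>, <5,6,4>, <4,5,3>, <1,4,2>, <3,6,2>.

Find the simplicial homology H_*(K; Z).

Order the vertices as 0 < 1 < 2 < 3 < 4 < 5 < 6. Listing each simplex with vertices in this order, K has dimension 2 with simplices:

  0-simplices (7): [0], [1], [2], [3], [4], [5], [6]
  1-simplices (18): [0,1], [0,3], [0,4], [0,5], [0,6], [1,2], [1,4], [1,5], [1,6], [2,3], [2,4], [2,6], [3,4], [3,5], [3,6], [4,5], [4,6], [5,6]
  2-simplices (12): [0,1,4], [0,1,5], [0,3,5], [0,3,6], [0,4,6], [1,2,4], [1,2,6], [1,5,6], [2,3,4], [2,3,6], [3,4,5], [4,5,6]

giving chain groups C_0 ≅ Z^7, C_1 ≅ Z^18, C_2 ≅ Z^12.

∂_1: C_1 → C_0 sends each edge [p,q] (with p < q) to q − p.
This gives a 7×18 integer matrix of rank 6; reducing to Smith normal form yields diagonal entries (1,1,1,1,1,1).

The boundary map ∂_2: C_2 → C_1 sends each 2-simplex [p,q,r] to [q,r] − [p,r] + [p,q]. For instance
  ∂[0,3,6] = [3,6] − [0,6] + [0,3],
  ∂[0,1,4] = [1,4] − [0,4] + [0,1].
As a 18×12 matrix over Z this has rank 12, with invariant factors (1,1,1,1,1,1,1,1,1,1,1,2).

Reading off H_k = ker ∂_k / im ∂_{k+1}:

  H_0: rank C_0 − rank ∂_1 = 7 − 6 = 1, and the invariant factors of ∂_1 are all 1, so H_0 = Z.
  H_1: rank ker ∂_1 − rank ∂_2 = (18 − 6) − 12 = 0, and ∂_2 has invariant factor 2 > 1, so H_1 = Z/2.
  H_2: rank ker ∂_2 − rank ∂_3 = (12 − 12) − 0 = 0, and there is no ∂_3, so H_2 = 0.

(K is a triangulation of the real projective plane RP^2.)

H_0 = Z,  H_1 = Z/2,  H_2 = 0.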